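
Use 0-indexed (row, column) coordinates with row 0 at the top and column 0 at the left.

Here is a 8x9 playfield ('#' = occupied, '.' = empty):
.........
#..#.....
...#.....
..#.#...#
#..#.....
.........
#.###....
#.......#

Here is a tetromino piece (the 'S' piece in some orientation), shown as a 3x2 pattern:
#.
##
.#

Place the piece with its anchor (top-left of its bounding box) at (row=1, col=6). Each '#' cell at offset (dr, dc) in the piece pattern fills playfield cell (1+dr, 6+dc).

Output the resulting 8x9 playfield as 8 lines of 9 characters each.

Answer: .........
#..#..#..
...#..##.
..#.#..##
#..#.....
.........
#.###....
#.......#

Derivation:
Fill (1+0,6+0) = (1,6)
Fill (1+1,6+0) = (2,6)
Fill (1+1,6+1) = (2,7)
Fill (1+2,6+1) = (3,7)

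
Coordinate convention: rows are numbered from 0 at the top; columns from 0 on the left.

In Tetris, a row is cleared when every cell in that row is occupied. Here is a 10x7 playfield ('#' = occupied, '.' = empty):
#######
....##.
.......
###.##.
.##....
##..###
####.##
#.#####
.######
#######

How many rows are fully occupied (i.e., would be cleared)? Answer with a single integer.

Answer: 2

Derivation:
Check each row:
  row 0: 0 empty cells -> FULL (clear)
  row 1: 5 empty cells -> not full
  row 2: 7 empty cells -> not full
  row 3: 2 empty cells -> not full
  row 4: 5 empty cells -> not full
  row 5: 2 empty cells -> not full
  row 6: 1 empty cell -> not full
  row 7: 1 empty cell -> not full
  row 8: 1 empty cell -> not full
  row 9: 0 empty cells -> FULL (clear)
Total rows cleared: 2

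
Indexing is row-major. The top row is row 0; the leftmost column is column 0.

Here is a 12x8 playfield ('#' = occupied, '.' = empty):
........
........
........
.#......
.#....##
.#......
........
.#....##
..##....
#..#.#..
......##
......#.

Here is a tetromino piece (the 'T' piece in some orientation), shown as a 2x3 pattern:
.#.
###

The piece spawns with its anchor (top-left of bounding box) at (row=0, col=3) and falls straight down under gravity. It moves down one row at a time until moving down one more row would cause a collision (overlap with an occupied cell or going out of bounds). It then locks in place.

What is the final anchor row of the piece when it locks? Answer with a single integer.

Spawn at (row=0, col=3). Try each row:
  row 0: fits
  row 1: fits
  row 2: fits
  row 3: fits
  row 4: fits
  row 5: fits
  row 6: fits
  row 7: blocked -> lock at row 6

Answer: 6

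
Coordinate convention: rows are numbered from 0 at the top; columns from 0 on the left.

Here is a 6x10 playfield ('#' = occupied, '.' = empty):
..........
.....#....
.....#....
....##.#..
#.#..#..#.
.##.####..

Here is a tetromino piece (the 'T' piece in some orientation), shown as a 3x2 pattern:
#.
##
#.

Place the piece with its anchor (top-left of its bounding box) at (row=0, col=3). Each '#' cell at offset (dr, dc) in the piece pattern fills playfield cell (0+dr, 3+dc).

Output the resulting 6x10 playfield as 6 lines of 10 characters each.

Fill (0+0,3+0) = (0,3)
Fill (0+1,3+0) = (1,3)
Fill (0+1,3+1) = (1,4)
Fill (0+2,3+0) = (2,3)

Answer: ...#......
...###....
...#.#....
....##.#..
#.#..#..#.
.##.####..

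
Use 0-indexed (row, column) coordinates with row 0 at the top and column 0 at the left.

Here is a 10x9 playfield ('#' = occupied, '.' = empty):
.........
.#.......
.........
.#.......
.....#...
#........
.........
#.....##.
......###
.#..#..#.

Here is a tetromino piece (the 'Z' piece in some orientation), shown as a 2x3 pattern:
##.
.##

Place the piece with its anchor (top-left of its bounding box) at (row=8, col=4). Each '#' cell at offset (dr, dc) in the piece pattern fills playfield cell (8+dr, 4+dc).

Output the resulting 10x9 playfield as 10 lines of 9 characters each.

Fill (8+0,4+0) = (8,4)
Fill (8+0,4+1) = (8,5)
Fill (8+1,4+1) = (9,5)
Fill (8+1,4+2) = (9,6)

Answer: .........
.#.......
.........
.#.......
.....#...
#........
.........
#.....##.
....#####
.#..####.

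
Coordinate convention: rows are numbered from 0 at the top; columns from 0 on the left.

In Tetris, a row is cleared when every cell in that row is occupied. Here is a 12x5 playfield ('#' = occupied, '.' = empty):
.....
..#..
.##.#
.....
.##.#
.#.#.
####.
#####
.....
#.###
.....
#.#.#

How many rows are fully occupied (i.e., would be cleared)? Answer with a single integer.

Check each row:
  row 0: 5 empty cells -> not full
  row 1: 4 empty cells -> not full
  row 2: 2 empty cells -> not full
  row 3: 5 empty cells -> not full
  row 4: 2 empty cells -> not full
  row 5: 3 empty cells -> not full
  row 6: 1 empty cell -> not full
  row 7: 0 empty cells -> FULL (clear)
  row 8: 5 empty cells -> not full
  row 9: 1 empty cell -> not full
  row 10: 5 empty cells -> not full
  row 11: 2 empty cells -> not full
Total rows cleared: 1

Answer: 1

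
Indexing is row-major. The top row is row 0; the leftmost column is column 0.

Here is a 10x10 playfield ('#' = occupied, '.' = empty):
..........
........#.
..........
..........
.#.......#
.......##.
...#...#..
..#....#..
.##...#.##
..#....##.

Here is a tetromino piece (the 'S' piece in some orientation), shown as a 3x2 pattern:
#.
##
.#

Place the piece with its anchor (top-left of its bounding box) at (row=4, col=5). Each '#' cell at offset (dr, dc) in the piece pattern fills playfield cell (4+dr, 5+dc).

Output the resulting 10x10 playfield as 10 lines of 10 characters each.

Answer: ..........
........#.
..........
..........
.#...#...#
.....####.
...#..##..
..#....#..
.##...#.##
..#....##.

Derivation:
Fill (4+0,5+0) = (4,5)
Fill (4+1,5+0) = (5,5)
Fill (4+1,5+1) = (5,6)
Fill (4+2,5+1) = (6,6)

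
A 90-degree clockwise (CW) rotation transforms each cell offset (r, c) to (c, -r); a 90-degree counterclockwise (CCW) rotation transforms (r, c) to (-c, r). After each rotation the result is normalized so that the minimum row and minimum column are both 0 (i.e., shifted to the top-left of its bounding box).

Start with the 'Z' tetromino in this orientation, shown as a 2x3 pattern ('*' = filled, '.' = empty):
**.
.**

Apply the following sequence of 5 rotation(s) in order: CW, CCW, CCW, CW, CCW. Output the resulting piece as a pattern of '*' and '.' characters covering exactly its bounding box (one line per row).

Answer: .*
**
*.

Derivation:
Start:
**.
.**
After rotation 1 (CW):
.*
**
*.
After rotation 2 (CCW):
**.
.**
After rotation 3 (CCW):
.*
**
*.
After rotation 4 (CW):
**.
.**
After rotation 5 (CCW):
.*
**
*.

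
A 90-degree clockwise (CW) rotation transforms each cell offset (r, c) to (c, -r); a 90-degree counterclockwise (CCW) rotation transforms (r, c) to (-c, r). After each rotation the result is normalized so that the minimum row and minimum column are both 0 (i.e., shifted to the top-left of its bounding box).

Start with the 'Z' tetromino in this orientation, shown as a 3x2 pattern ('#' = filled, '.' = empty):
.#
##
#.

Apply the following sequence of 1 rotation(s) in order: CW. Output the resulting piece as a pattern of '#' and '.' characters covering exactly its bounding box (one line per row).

Answer: ##.
.##

Derivation:
Start:
.#
##
#.
After rotation 1 (CW):
##.
.##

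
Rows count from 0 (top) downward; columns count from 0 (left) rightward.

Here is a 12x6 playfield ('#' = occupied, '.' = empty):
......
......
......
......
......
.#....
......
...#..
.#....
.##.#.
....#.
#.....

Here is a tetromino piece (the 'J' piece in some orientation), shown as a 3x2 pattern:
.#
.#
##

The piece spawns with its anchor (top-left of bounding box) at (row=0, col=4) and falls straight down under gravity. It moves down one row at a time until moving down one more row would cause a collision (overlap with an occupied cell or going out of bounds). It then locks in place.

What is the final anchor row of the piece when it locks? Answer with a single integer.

Answer: 6

Derivation:
Spawn at (row=0, col=4). Try each row:
  row 0: fits
  row 1: fits
  row 2: fits
  row 3: fits
  row 4: fits
  row 5: fits
  row 6: fits
  row 7: blocked -> lock at row 6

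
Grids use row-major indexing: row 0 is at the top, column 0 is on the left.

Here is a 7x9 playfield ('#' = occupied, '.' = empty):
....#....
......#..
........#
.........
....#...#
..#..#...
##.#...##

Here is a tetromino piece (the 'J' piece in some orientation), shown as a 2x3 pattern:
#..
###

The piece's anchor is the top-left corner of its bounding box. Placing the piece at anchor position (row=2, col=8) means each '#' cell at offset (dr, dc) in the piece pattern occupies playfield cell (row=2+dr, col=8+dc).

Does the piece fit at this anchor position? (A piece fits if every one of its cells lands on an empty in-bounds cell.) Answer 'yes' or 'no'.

Answer: no

Derivation:
Check each piece cell at anchor (2, 8):
  offset (0,0) -> (2,8): occupied ('#') -> FAIL
  offset (1,0) -> (3,8): empty -> OK
  offset (1,1) -> (3,9): out of bounds -> FAIL
  offset (1,2) -> (3,10): out of bounds -> FAIL
All cells valid: no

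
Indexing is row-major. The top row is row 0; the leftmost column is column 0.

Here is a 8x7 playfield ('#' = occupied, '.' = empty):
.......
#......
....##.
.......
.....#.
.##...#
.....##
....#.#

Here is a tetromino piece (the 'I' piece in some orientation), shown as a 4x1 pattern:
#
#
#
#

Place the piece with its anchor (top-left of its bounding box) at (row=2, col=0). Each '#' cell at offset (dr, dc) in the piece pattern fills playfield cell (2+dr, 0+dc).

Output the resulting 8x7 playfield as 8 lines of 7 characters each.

Fill (2+0,0+0) = (2,0)
Fill (2+1,0+0) = (3,0)
Fill (2+2,0+0) = (4,0)
Fill (2+3,0+0) = (5,0)

Answer: .......
#......
#...##.
#......
#....#.
###...#
.....##
....#.#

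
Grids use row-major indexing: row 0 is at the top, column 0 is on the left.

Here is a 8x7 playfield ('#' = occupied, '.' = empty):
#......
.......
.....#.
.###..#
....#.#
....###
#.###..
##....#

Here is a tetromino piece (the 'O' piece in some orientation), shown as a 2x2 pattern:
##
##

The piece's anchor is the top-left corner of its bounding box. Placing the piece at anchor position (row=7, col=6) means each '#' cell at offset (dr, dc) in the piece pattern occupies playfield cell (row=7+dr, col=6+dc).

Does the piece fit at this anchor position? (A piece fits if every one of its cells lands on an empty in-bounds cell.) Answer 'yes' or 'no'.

Answer: no

Derivation:
Check each piece cell at anchor (7, 6):
  offset (0,0) -> (7,6): occupied ('#') -> FAIL
  offset (0,1) -> (7,7): out of bounds -> FAIL
  offset (1,0) -> (8,6): out of bounds -> FAIL
  offset (1,1) -> (8,7): out of bounds -> FAIL
All cells valid: no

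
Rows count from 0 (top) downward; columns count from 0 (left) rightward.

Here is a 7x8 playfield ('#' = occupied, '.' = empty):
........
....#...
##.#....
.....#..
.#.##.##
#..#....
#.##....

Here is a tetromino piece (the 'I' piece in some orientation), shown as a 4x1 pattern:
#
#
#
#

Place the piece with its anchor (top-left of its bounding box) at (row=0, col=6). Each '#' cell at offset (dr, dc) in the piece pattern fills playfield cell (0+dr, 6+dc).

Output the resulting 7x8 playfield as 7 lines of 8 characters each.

Fill (0+0,6+0) = (0,6)
Fill (0+1,6+0) = (1,6)
Fill (0+2,6+0) = (2,6)
Fill (0+3,6+0) = (3,6)

Answer: ......#.
....#.#.
##.#..#.
.....##.
.#.##.##
#..#....
#.##....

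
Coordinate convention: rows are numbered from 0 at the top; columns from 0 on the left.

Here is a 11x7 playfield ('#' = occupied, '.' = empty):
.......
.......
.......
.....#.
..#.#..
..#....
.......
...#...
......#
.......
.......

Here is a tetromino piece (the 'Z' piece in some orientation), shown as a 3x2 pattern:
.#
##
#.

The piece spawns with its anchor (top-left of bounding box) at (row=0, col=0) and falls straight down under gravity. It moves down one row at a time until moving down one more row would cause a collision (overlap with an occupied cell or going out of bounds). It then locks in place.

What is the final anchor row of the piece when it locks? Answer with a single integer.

Spawn at (row=0, col=0). Try each row:
  row 0: fits
  row 1: fits
  row 2: fits
  row 3: fits
  row 4: fits
  row 5: fits
  row 6: fits
  row 7: fits
  row 8: fits
  row 9: blocked -> lock at row 8

Answer: 8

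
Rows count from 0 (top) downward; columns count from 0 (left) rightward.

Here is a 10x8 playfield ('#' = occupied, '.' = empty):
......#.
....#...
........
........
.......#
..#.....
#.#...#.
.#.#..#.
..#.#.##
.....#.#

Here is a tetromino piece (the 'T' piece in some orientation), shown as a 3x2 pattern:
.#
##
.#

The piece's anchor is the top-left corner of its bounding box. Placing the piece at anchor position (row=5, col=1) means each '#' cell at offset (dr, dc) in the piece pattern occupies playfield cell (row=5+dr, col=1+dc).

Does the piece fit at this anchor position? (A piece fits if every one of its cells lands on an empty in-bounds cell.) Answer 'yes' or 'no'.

Check each piece cell at anchor (5, 1):
  offset (0,1) -> (5,2): occupied ('#') -> FAIL
  offset (1,0) -> (6,1): empty -> OK
  offset (1,1) -> (6,2): occupied ('#') -> FAIL
  offset (2,1) -> (7,2): empty -> OK
All cells valid: no

Answer: no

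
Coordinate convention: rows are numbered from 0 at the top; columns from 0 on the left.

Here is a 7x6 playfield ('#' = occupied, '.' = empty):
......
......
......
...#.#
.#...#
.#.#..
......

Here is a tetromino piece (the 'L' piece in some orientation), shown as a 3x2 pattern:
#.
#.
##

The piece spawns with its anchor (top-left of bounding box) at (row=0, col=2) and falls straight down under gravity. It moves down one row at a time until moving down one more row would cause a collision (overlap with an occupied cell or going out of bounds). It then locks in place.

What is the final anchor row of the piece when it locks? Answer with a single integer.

Answer: 0

Derivation:
Spawn at (row=0, col=2). Try each row:
  row 0: fits
  row 1: blocked -> lock at row 0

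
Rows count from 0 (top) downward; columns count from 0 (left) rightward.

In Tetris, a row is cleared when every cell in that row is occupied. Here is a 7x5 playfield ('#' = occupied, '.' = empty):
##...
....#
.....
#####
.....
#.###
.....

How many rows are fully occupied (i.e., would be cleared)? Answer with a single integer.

Check each row:
  row 0: 3 empty cells -> not full
  row 1: 4 empty cells -> not full
  row 2: 5 empty cells -> not full
  row 3: 0 empty cells -> FULL (clear)
  row 4: 5 empty cells -> not full
  row 5: 1 empty cell -> not full
  row 6: 5 empty cells -> not full
Total rows cleared: 1

Answer: 1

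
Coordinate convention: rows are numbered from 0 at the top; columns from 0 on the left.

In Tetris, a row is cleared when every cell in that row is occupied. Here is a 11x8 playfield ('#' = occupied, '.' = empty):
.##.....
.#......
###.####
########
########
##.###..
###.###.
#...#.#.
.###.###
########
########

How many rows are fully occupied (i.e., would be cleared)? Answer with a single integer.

Answer: 4

Derivation:
Check each row:
  row 0: 6 empty cells -> not full
  row 1: 7 empty cells -> not full
  row 2: 1 empty cell -> not full
  row 3: 0 empty cells -> FULL (clear)
  row 4: 0 empty cells -> FULL (clear)
  row 5: 3 empty cells -> not full
  row 6: 2 empty cells -> not full
  row 7: 5 empty cells -> not full
  row 8: 2 empty cells -> not full
  row 9: 0 empty cells -> FULL (clear)
  row 10: 0 empty cells -> FULL (clear)
Total rows cleared: 4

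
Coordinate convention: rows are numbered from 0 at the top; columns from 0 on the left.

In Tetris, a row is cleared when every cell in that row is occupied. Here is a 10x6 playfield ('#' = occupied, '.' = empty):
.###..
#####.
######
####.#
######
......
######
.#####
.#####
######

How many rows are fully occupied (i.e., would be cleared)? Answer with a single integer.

Check each row:
  row 0: 3 empty cells -> not full
  row 1: 1 empty cell -> not full
  row 2: 0 empty cells -> FULL (clear)
  row 3: 1 empty cell -> not full
  row 4: 0 empty cells -> FULL (clear)
  row 5: 6 empty cells -> not full
  row 6: 0 empty cells -> FULL (clear)
  row 7: 1 empty cell -> not full
  row 8: 1 empty cell -> not full
  row 9: 0 empty cells -> FULL (clear)
Total rows cleared: 4

Answer: 4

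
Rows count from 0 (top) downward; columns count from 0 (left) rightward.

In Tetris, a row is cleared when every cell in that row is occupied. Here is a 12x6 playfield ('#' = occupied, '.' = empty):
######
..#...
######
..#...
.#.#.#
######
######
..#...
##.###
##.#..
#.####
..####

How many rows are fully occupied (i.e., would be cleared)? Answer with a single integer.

Check each row:
  row 0: 0 empty cells -> FULL (clear)
  row 1: 5 empty cells -> not full
  row 2: 0 empty cells -> FULL (clear)
  row 3: 5 empty cells -> not full
  row 4: 3 empty cells -> not full
  row 5: 0 empty cells -> FULL (clear)
  row 6: 0 empty cells -> FULL (clear)
  row 7: 5 empty cells -> not full
  row 8: 1 empty cell -> not full
  row 9: 3 empty cells -> not full
  row 10: 1 empty cell -> not full
  row 11: 2 empty cells -> not full
Total rows cleared: 4

Answer: 4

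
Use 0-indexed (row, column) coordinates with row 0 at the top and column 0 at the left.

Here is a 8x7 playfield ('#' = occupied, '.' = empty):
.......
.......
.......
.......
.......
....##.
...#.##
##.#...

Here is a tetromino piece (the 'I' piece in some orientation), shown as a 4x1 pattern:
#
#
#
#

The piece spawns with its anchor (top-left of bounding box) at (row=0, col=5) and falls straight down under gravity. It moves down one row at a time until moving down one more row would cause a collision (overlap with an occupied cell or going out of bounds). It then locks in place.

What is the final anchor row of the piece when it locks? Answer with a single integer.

Spawn at (row=0, col=5). Try each row:
  row 0: fits
  row 1: fits
  row 2: blocked -> lock at row 1

Answer: 1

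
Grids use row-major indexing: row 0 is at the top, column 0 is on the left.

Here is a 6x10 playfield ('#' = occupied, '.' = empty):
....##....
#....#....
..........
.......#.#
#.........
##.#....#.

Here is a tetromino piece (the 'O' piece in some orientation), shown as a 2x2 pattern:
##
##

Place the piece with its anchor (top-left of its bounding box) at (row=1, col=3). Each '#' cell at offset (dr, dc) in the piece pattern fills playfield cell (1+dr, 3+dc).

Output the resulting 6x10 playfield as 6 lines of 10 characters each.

Fill (1+0,3+0) = (1,3)
Fill (1+0,3+1) = (1,4)
Fill (1+1,3+0) = (2,3)
Fill (1+1,3+1) = (2,4)

Answer: ....##....
#..###....
...##.....
.......#.#
#.........
##.#....#.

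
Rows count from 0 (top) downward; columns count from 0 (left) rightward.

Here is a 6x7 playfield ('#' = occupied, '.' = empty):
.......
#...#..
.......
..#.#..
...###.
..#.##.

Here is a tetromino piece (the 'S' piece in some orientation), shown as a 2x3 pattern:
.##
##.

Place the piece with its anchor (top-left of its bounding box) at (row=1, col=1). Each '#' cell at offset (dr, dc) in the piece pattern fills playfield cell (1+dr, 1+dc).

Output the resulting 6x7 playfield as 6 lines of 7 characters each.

Answer: .......
#.###..
.##....
..#.#..
...###.
..#.##.

Derivation:
Fill (1+0,1+1) = (1,2)
Fill (1+0,1+2) = (1,3)
Fill (1+1,1+0) = (2,1)
Fill (1+1,1+1) = (2,2)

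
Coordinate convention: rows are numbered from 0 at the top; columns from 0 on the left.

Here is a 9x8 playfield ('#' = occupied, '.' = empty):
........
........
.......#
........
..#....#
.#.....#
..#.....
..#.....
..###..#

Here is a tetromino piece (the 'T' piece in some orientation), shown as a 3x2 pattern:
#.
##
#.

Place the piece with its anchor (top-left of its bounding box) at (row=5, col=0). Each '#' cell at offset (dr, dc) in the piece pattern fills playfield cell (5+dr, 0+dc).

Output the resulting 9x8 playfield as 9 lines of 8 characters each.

Fill (5+0,0+0) = (5,0)
Fill (5+1,0+0) = (6,0)
Fill (5+1,0+1) = (6,1)
Fill (5+2,0+0) = (7,0)

Answer: ........
........
.......#
........
..#....#
##.....#
###.....
#.#.....
..###..#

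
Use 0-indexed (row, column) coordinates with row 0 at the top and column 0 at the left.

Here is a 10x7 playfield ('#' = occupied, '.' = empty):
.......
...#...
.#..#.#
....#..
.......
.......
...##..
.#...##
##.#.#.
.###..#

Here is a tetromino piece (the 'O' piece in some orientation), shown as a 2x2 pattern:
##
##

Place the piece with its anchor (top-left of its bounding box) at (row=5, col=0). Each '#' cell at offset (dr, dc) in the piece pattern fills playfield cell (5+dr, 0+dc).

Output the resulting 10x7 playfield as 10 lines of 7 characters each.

Fill (5+0,0+0) = (5,0)
Fill (5+0,0+1) = (5,1)
Fill (5+1,0+0) = (6,0)
Fill (5+1,0+1) = (6,1)

Answer: .......
...#...
.#..#.#
....#..
.......
##.....
##.##..
.#...##
##.#.#.
.###..#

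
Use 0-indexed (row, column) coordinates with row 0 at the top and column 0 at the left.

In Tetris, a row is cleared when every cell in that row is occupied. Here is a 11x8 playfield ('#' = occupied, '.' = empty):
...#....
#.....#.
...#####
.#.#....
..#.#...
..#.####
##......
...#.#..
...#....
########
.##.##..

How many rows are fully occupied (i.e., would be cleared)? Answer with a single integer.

Answer: 1

Derivation:
Check each row:
  row 0: 7 empty cells -> not full
  row 1: 6 empty cells -> not full
  row 2: 3 empty cells -> not full
  row 3: 6 empty cells -> not full
  row 4: 6 empty cells -> not full
  row 5: 3 empty cells -> not full
  row 6: 6 empty cells -> not full
  row 7: 6 empty cells -> not full
  row 8: 7 empty cells -> not full
  row 9: 0 empty cells -> FULL (clear)
  row 10: 4 empty cells -> not full
Total rows cleared: 1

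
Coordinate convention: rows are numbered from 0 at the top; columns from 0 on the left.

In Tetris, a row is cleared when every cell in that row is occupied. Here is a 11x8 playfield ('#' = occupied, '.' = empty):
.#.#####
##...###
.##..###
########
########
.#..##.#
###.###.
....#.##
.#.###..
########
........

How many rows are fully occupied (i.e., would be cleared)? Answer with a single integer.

Check each row:
  row 0: 2 empty cells -> not full
  row 1: 3 empty cells -> not full
  row 2: 3 empty cells -> not full
  row 3: 0 empty cells -> FULL (clear)
  row 4: 0 empty cells -> FULL (clear)
  row 5: 4 empty cells -> not full
  row 6: 2 empty cells -> not full
  row 7: 5 empty cells -> not full
  row 8: 4 empty cells -> not full
  row 9: 0 empty cells -> FULL (clear)
  row 10: 8 empty cells -> not full
Total rows cleared: 3

Answer: 3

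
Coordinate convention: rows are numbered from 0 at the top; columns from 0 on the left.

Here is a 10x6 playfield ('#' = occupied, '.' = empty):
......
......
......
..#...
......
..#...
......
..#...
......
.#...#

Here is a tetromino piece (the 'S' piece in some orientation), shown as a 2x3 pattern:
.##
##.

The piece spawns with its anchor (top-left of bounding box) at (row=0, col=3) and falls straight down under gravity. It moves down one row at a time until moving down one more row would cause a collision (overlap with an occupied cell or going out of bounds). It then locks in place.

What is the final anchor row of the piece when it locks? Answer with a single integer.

Answer: 8

Derivation:
Spawn at (row=0, col=3). Try each row:
  row 0: fits
  row 1: fits
  row 2: fits
  row 3: fits
  row 4: fits
  row 5: fits
  row 6: fits
  row 7: fits
  row 8: fits
  row 9: blocked -> lock at row 8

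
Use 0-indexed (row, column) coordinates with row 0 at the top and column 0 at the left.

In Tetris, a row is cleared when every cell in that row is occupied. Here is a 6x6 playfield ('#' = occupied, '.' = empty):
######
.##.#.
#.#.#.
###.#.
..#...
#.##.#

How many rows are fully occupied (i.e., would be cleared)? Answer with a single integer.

Answer: 1

Derivation:
Check each row:
  row 0: 0 empty cells -> FULL (clear)
  row 1: 3 empty cells -> not full
  row 2: 3 empty cells -> not full
  row 3: 2 empty cells -> not full
  row 4: 5 empty cells -> not full
  row 5: 2 empty cells -> not full
Total rows cleared: 1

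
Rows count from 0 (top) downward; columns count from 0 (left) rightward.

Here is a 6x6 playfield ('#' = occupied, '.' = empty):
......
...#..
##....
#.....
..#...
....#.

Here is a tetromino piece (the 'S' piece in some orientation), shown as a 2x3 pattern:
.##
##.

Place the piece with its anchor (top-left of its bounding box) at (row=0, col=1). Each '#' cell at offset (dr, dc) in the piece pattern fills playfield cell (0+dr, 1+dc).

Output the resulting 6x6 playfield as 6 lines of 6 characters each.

Answer: ..##..
.###..
##....
#.....
..#...
....#.

Derivation:
Fill (0+0,1+1) = (0,2)
Fill (0+0,1+2) = (0,3)
Fill (0+1,1+0) = (1,1)
Fill (0+1,1+1) = (1,2)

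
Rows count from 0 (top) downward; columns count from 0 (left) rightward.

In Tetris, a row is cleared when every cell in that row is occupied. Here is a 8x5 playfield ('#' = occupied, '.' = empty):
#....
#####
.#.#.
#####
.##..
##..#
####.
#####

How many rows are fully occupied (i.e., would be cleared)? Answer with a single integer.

Check each row:
  row 0: 4 empty cells -> not full
  row 1: 0 empty cells -> FULL (clear)
  row 2: 3 empty cells -> not full
  row 3: 0 empty cells -> FULL (clear)
  row 4: 3 empty cells -> not full
  row 5: 2 empty cells -> not full
  row 6: 1 empty cell -> not full
  row 7: 0 empty cells -> FULL (clear)
Total rows cleared: 3

Answer: 3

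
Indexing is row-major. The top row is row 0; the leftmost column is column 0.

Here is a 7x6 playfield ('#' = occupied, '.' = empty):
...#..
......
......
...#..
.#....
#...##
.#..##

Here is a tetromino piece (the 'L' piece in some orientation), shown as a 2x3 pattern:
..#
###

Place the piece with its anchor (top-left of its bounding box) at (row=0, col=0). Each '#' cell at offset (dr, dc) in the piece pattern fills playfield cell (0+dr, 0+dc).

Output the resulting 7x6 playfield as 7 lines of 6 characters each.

Fill (0+0,0+2) = (0,2)
Fill (0+1,0+0) = (1,0)
Fill (0+1,0+1) = (1,1)
Fill (0+1,0+2) = (1,2)

Answer: ..##..
###...
......
...#..
.#....
#...##
.#..##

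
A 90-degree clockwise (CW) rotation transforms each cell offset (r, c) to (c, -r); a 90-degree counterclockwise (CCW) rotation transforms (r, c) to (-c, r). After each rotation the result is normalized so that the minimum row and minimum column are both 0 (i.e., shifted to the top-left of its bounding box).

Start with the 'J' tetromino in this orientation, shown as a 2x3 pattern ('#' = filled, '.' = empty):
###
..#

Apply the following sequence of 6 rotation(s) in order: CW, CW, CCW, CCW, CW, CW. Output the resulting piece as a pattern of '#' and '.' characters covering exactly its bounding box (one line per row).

Start:
###
..#
After rotation 1 (CW):
.#
.#
##
After rotation 2 (CW):
#..
###
After rotation 3 (CCW):
.#
.#
##
After rotation 4 (CCW):
###
..#
After rotation 5 (CW):
.#
.#
##
After rotation 6 (CW):
#..
###

Answer: #..
###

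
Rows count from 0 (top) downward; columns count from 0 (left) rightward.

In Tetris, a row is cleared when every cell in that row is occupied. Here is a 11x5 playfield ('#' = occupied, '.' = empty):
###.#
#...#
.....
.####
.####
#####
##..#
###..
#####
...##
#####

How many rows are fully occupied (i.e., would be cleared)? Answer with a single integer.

Check each row:
  row 0: 1 empty cell -> not full
  row 1: 3 empty cells -> not full
  row 2: 5 empty cells -> not full
  row 3: 1 empty cell -> not full
  row 4: 1 empty cell -> not full
  row 5: 0 empty cells -> FULL (clear)
  row 6: 2 empty cells -> not full
  row 7: 2 empty cells -> not full
  row 8: 0 empty cells -> FULL (clear)
  row 9: 3 empty cells -> not full
  row 10: 0 empty cells -> FULL (clear)
Total rows cleared: 3

Answer: 3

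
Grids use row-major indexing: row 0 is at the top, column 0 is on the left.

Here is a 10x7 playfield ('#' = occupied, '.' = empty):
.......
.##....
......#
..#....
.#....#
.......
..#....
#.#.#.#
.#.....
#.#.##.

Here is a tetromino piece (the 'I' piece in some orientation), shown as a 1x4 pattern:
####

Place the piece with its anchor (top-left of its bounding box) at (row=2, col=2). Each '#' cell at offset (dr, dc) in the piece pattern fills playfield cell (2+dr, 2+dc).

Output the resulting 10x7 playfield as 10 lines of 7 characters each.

Answer: .......
.##....
..#####
..#....
.#....#
.......
..#....
#.#.#.#
.#.....
#.#.##.

Derivation:
Fill (2+0,2+0) = (2,2)
Fill (2+0,2+1) = (2,3)
Fill (2+0,2+2) = (2,4)
Fill (2+0,2+3) = (2,5)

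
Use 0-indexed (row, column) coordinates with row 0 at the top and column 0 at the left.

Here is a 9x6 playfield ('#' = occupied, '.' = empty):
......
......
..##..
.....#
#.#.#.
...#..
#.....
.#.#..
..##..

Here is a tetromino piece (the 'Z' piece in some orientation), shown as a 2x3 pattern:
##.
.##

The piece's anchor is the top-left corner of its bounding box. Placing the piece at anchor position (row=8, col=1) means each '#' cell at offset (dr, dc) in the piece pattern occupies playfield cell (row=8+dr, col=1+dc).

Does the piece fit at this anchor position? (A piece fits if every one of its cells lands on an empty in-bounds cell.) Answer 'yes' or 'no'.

Answer: no

Derivation:
Check each piece cell at anchor (8, 1):
  offset (0,0) -> (8,1): empty -> OK
  offset (0,1) -> (8,2): occupied ('#') -> FAIL
  offset (1,1) -> (9,2): out of bounds -> FAIL
  offset (1,2) -> (9,3): out of bounds -> FAIL
All cells valid: no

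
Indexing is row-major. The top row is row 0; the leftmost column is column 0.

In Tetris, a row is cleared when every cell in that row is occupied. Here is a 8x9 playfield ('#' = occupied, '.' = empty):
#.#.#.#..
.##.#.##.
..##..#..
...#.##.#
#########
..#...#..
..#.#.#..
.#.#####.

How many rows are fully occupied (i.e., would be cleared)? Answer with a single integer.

Answer: 1

Derivation:
Check each row:
  row 0: 5 empty cells -> not full
  row 1: 4 empty cells -> not full
  row 2: 6 empty cells -> not full
  row 3: 5 empty cells -> not full
  row 4: 0 empty cells -> FULL (clear)
  row 5: 7 empty cells -> not full
  row 6: 6 empty cells -> not full
  row 7: 3 empty cells -> not full
Total rows cleared: 1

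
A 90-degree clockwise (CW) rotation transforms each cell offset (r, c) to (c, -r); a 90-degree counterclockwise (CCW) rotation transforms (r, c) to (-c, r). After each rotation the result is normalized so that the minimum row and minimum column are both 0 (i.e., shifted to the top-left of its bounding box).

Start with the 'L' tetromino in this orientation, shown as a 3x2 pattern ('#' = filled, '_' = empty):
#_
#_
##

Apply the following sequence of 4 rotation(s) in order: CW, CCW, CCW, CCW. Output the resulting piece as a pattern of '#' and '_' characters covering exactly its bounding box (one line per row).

Start:
#_
#_
##
After rotation 1 (CW):
###
#__
After rotation 2 (CCW):
#_
#_
##
After rotation 3 (CCW):
__#
###
After rotation 4 (CCW):
##
_#
_#

Answer: ##
_#
_#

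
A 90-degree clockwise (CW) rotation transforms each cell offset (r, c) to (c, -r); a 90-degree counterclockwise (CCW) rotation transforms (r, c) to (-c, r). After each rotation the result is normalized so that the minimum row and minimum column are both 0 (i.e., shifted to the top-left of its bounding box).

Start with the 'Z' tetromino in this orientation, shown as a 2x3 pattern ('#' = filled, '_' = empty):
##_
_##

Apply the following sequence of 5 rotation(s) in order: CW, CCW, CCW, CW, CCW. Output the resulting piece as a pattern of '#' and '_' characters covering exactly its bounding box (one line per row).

Start:
##_
_##
After rotation 1 (CW):
_#
##
#_
After rotation 2 (CCW):
##_
_##
After rotation 3 (CCW):
_#
##
#_
After rotation 4 (CW):
##_
_##
After rotation 5 (CCW):
_#
##
#_

Answer: _#
##
#_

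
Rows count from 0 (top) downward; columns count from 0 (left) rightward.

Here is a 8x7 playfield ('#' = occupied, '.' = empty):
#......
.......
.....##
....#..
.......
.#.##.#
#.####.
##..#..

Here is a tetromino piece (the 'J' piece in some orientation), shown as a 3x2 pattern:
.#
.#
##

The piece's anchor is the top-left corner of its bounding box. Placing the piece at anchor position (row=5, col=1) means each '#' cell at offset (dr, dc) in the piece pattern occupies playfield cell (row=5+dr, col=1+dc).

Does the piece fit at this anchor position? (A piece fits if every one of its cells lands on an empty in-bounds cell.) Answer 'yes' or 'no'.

Check each piece cell at anchor (5, 1):
  offset (0,1) -> (5,2): empty -> OK
  offset (1,1) -> (6,2): occupied ('#') -> FAIL
  offset (2,0) -> (7,1): occupied ('#') -> FAIL
  offset (2,1) -> (7,2): empty -> OK
All cells valid: no

Answer: no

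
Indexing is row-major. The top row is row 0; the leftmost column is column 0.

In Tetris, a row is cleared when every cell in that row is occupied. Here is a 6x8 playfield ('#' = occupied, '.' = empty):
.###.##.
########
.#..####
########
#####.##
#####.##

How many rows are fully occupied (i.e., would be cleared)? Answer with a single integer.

Answer: 2

Derivation:
Check each row:
  row 0: 3 empty cells -> not full
  row 1: 0 empty cells -> FULL (clear)
  row 2: 3 empty cells -> not full
  row 3: 0 empty cells -> FULL (clear)
  row 4: 1 empty cell -> not full
  row 5: 1 empty cell -> not full
Total rows cleared: 2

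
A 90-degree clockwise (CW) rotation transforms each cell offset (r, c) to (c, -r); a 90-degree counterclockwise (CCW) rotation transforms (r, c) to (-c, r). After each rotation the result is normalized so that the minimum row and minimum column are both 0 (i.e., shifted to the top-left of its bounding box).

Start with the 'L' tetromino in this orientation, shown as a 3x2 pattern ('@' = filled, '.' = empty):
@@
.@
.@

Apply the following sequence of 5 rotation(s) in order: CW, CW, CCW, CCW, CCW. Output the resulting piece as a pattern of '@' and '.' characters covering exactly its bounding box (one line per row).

Start:
@@
.@
.@
After rotation 1 (CW):
..@
@@@
After rotation 2 (CW):
@.
@.
@@
After rotation 3 (CCW):
..@
@@@
After rotation 4 (CCW):
@@
.@
.@
After rotation 5 (CCW):
@@@
@..

Answer: @@@
@..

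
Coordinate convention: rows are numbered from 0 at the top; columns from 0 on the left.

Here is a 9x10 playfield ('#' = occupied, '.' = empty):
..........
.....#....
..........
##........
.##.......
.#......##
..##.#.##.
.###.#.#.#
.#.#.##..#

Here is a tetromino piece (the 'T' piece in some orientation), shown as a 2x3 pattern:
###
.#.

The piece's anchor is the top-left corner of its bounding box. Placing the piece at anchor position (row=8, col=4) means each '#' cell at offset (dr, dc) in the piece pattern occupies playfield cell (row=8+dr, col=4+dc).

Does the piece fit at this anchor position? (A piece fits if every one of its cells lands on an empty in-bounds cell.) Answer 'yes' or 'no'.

Check each piece cell at anchor (8, 4):
  offset (0,0) -> (8,4): empty -> OK
  offset (0,1) -> (8,5): occupied ('#') -> FAIL
  offset (0,2) -> (8,6): occupied ('#') -> FAIL
  offset (1,1) -> (9,5): out of bounds -> FAIL
All cells valid: no

Answer: no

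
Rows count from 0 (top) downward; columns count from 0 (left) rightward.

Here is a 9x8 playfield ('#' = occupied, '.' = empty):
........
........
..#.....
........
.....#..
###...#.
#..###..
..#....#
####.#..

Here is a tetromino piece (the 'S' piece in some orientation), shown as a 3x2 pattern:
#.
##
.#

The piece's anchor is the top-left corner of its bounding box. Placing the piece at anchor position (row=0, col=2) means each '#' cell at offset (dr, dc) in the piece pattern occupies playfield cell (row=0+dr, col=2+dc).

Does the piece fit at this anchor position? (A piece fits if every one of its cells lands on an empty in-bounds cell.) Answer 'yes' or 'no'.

Answer: yes

Derivation:
Check each piece cell at anchor (0, 2):
  offset (0,0) -> (0,2): empty -> OK
  offset (1,0) -> (1,2): empty -> OK
  offset (1,1) -> (1,3): empty -> OK
  offset (2,1) -> (2,3): empty -> OK
All cells valid: yes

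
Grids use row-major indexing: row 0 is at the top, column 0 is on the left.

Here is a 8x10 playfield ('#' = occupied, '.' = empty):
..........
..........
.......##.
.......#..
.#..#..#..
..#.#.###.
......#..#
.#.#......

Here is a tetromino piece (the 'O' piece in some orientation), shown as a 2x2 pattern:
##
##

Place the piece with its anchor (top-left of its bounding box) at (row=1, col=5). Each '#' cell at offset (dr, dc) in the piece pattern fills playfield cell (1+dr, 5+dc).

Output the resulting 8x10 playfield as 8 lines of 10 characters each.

Fill (1+0,5+0) = (1,5)
Fill (1+0,5+1) = (1,6)
Fill (1+1,5+0) = (2,5)
Fill (1+1,5+1) = (2,6)

Answer: ..........
.....##...
.....####.
.......#..
.#..#..#..
..#.#.###.
......#..#
.#.#......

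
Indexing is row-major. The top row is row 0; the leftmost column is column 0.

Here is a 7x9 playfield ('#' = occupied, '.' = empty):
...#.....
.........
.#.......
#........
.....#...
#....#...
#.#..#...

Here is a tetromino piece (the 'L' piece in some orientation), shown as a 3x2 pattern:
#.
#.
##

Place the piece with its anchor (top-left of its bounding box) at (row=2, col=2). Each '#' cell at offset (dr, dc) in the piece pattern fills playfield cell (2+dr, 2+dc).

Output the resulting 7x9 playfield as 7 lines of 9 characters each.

Fill (2+0,2+0) = (2,2)
Fill (2+1,2+0) = (3,2)
Fill (2+2,2+0) = (4,2)
Fill (2+2,2+1) = (4,3)

Answer: ...#.....
.........
.##......
#.#......
..##.#...
#....#...
#.#..#...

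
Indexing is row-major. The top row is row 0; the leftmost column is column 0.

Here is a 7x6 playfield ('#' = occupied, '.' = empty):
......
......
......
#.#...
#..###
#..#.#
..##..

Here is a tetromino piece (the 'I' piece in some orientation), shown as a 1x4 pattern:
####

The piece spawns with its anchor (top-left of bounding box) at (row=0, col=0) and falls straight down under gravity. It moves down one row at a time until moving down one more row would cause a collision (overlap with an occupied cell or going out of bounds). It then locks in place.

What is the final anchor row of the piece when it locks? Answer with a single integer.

Spawn at (row=0, col=0). Try each row:
  row 0: fits
  row 1: fits
  row 2: fits
  row 3: blocked -> lock at row 2

Answer: 2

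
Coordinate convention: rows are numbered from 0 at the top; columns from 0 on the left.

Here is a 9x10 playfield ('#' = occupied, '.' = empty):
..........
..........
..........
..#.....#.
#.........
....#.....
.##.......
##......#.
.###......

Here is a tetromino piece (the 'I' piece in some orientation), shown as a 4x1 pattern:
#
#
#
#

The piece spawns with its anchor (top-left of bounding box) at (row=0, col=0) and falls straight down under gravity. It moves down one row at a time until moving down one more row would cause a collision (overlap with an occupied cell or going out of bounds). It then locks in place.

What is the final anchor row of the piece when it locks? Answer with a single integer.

Spawn at (row=0, col=0). Try each row:
  row 0: fits
  row 1: blocked -> lock at row 0

Answer: 0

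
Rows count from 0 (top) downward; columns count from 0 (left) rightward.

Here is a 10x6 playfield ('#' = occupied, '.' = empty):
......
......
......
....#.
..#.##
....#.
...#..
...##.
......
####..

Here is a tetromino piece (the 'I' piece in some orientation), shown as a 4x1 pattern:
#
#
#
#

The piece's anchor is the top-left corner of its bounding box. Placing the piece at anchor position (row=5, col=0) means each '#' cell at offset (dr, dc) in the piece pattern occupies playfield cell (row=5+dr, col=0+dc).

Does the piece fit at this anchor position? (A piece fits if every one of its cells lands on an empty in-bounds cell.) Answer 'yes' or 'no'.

Check each piece cell at anchor (5, 0):
  offset (0,0) -> (5,0): empty -> OK
  offset (1,0) -> (6,0): empty -> OK
  offset (2,0) -> (7,0): empty -> OK
  offset (3,0) -> (8,0): empty -> OK
All cells valid: yes

Answer: yes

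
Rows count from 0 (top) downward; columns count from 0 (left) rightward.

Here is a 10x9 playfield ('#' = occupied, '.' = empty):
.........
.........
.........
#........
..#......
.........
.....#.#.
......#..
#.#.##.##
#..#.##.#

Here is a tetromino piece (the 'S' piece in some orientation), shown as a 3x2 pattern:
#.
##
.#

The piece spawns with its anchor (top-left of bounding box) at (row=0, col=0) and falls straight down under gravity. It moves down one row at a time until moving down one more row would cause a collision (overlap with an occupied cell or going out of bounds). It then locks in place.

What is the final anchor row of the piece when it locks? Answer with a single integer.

Spawn at (row=0, col=0). Try each row:
  row 0: fits
  row 1: fits
  row 2: blocked -> lock at row 1

Answer: 1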